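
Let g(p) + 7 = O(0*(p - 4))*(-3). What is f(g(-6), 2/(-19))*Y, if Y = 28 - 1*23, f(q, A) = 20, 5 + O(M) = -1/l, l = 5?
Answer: 100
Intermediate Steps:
O(M) = -26/5 (O(M) = -5 - 1/5 = -5 - 1*⅕ = -5 - ⅕ = -26/5)
g(p) = 43/5 (g(p) = -7 - 26/5*(-3) = -7 + 78/5 = 43/5)
Y = 5 (Y = 28 - 23 = 5)
f(g(-6), 2/(-19))*Y = 20*5 = 100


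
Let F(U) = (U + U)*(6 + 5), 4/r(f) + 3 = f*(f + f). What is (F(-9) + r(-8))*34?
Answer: -841364/125 ≈ -6730.9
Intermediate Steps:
r(f) = 4/(-3 + 2*f²) (r(f) = 4/(-3 + f*(f + f)) = 4/(-3 + f*(2*f)) = 4/(-3 + 2*f²))
F(U) = 22*U (F(U) = (2*U)*11 = 22*U)
(F(-9) + r(-8))*34 = (22*(-9) + 4/(-3 + 2*(-8)²))*34 = (-198 + 4/(-3 + 2*64))*34 = (-198 + 4/(-3 + 128))*34 = (-198 + 4/125)*34 = -24746/125*34 = -841364/125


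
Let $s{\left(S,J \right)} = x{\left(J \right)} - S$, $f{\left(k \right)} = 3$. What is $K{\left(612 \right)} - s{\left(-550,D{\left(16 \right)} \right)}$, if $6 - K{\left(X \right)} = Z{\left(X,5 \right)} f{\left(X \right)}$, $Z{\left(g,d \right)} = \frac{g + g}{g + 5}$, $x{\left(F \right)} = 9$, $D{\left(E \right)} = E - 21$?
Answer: $- \frac{344873}{617} \approx -558.95$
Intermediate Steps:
$D{\left(E \right)} = -21 + E$
$Z{\left(g,d \right)} = \frac{2 g}{5 + g}$
$s{\left(S,J \right)} = 9 - S$
$K{\left(X \right)} = 6 - \frac{6 X}{5 + X}$ ($K{\left(X \right)} = 6 - \frac{2 X}{5 + X} 3 = 6 - \frac{6 X}{5 + X}$)
$K{\left(612 \right)} - s{\left(-550,D{\left(16 \right)} \right)} = \frac{30}{5 + 612} - \left(9 - -550\right) = \frac{30}{617} - \left(9 + 550\right) = 30 \cdot \frac{1}{617} - 559 = \frac{30}{617} - 559 = - \frac{344873}{617}$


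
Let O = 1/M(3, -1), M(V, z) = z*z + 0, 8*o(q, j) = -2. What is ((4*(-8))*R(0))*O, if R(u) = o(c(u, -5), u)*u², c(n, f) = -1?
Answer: 0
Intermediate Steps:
o(q, j) = -¼ (o(q, j) = (⅛)*(-2) = -¼)
R(u) = -u²/4
M(V, z) = z² (M(V, z) = z² + 0 = z²)
O = 1 (O = 1/((-1)²) = 1/1 = 1)
((4*(-8))*R(0))*O = ((4*(-8))*(-¼*0²))*1 = -(-8)*0*1 = -32*0*1 = 0*1 = 0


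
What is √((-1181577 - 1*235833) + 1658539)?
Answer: 7*√4921 ≈ 491.05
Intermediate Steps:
√((-1181577 - 1*235833) + 1658539) = √((-1181577 - 235833) + 1658539) = √(-1417410 + 1658539) = √241129 = 7*√4921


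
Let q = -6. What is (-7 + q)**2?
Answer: 169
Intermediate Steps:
(-7 + q)**2 = (-7 - 6)**2 = (-13)**2 = 169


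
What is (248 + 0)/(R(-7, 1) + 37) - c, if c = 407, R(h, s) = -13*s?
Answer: -1190/3 ≈ -396.67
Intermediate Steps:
(248 + 0)/(R(-7, 1) + 37) - c = (248 + 0)/(-13*1 + 37) - 1*407 = 248/(-13 + 37) - 407 = 248/24 - 407 = 248*(1/24) - 407 = 31/3 - 407 = -1190/3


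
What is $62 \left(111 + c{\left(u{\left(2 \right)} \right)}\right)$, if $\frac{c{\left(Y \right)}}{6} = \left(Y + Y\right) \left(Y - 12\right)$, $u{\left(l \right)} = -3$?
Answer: $40362$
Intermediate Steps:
$c{\left(Y \right)} = 12 Y \left(-12 + Y\right)$ ($c{\left(Y \right)} = 6 \left(Y + Y\right) \left(Y - 12\right) = 6 \cdot 2 Y \left(-12 + Y\right) = 12 Y \left(-12 + Y\right)$)
$62 \left(111 + c{\left(u{\left(2 \right)} \right)}\right) = 62 \left(111 + 12 \left(-3\right) \left(-12 - 3\right)\right) = 62 \left(111 + 12 \left(-3\right) \left(-15\right)\right) = 62 \left(111 + 540\right) = 62 \cdot 651 = 40362$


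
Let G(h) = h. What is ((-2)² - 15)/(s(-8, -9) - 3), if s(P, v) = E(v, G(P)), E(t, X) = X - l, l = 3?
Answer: 11/14 ≈ 0.78571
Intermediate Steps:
E(t, X) = -3 + X (E(t, X) = X - 1*3 = X - 3 = -3 + X)
s(P, v) = -3 + P
((-2)² - 15)/(s(-8, -9) - 3) = ((-2)² - 15)/((-3 - 8) - 3) = (4 - 15)/(-11 - 3) = -11/(-14) = -1/14*(-11) = 11/14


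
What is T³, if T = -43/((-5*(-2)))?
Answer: -79507/1000 ≈ -79.507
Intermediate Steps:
T = -43/10 ≈ -4.3000
T³ = (-43/10)³ = -79507/1000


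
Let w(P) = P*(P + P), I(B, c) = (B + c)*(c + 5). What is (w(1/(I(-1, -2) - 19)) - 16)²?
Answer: 39325441/153664 ≈ 255.92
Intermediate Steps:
I(B, c) = (5 + c)*(B + c) (I(B, c) = (B + c)*(5 + c) = (5 + c)*(B + c))
w(P) = 2*P² (w(P) = P*(2*P) = 2*P²)
(w(1/(I(-1, -2) - 19)) - 16)² = (2*(1/(((-2)² + 5*(-1) + 5*(-2) - 1*(-2)) - 19))² - 16)² = (2*(1/((4 - 5 - 10 + 2) - 19))² - 16)² = (2*(1/(-9 - 19))² - 16)² = (2*(1/(-28))² - 16)² = (2*(-1/28)² - 16)² = (2*(1/784) - 16)² = (1/392 - 16)² = (-6271/392)² = 39325441/153664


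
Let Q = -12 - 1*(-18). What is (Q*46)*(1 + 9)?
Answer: 2760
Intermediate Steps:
Q = 6 (Q = -12 + 18 = 6)
(Q*46)*(1 + 9) = (6*46)*(1 + 9) = 276*10 = 2760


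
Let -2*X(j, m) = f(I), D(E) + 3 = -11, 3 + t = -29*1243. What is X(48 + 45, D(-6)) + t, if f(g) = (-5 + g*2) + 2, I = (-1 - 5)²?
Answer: -72169/2 ≈ -36085.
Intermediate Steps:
I = 36 (I = (-6)² = 36)
t = -36050 (t = -3 - 29*1243 = -3 - 36047 = -36050)
D(E) = -14 (D(E) = -3 - 11 = -14)
f(g) = -3 + 2*g (f(g) = (-5 + 2*g) + 2 = -3 + 2*g)
X(j, m) = -69/2 (X(j, m) = -(-3 + 2*36)/2 = -(-3 + 72)/2 = -½*69 = -69/2)
X(48 + 45, D(-6)) + t = -69/2 - 36050 = -72169/2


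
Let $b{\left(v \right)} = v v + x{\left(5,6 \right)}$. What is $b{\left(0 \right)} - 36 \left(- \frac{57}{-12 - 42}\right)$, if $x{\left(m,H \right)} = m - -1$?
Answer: $-32$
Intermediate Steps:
$x{\left(m,H \right)} = 1 + m$ ($x{\left(m,H \right)} = m + 1 = 1 + m$)
$b{\left(v \right)} = 6 + v^{2}$ ($b{\left(v \right)} = v v + \left(1 + 5\right) = v^{2} + 6 = 6 + v^{2}$)
$b{\left(0 \right)} - 36 \left(- \frac{57}{-12 - 42}\right) = \left(6 + 0^{2}\right) - 36 \left(- \frac{57}{-12 - 42}\right) = \left(6 + 0\right) - 36 \left(- \frac{57}{-12 - 42}\right) = 6 - 36 \left(- \frac{57}{-54}\right) = 6 - 36 \left(\left(-57\right) \left(- \frac{1}{54}\right)\right) = 6 - 38 = -32$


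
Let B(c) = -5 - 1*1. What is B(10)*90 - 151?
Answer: -691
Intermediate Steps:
B(c) = -6 (B(c) = -5 - 1 = -6)
B(10)*90 - 151 = -6*90 - 151 = -540 - 151 = -691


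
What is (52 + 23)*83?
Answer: 6225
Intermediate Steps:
(52 + 23)*83 = 75*83 = 6225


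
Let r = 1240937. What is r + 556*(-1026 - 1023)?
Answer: 101693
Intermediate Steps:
r + 556*(-1026 - 1023) = 1240937 + 556*(-1026 - 1023) = 1240937 + 556*(-2049) = 1240937 - 1139244 = 101693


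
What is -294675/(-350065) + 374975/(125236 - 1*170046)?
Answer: -4722449465/627456506 ≈ -7.5263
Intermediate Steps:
-294675/(-350065) + 374975/(125236 - 1*170046) = -294675*(-1/350065) + 374975/(125236 - 170046) = 58935/70013 + 374975/(-44810) = 58935/70013 + 374975*(-1/44810) = 58935/70013 - 74995/8962 = -4722449465/627456506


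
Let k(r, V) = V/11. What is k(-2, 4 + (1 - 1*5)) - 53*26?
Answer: -1378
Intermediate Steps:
k(r, V) = V/11 (k(r, V) = V*(1/11) = V/11)
k(-2, 4 + (1 - 1*5)) - 53*26 = (4 + (1 - 1*5))/11 - 53*26 = (4 + (1 - 5))/11 - 1378 = (4 - 4)/11 - 1378 = (1/11)*0 - 1378 = 0 - 1378 = -1378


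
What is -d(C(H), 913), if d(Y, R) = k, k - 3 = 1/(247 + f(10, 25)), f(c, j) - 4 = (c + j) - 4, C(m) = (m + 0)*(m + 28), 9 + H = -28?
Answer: -847/282 ≈ -3.0035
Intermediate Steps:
H = -37 (H = -9 - 28 = -37)
C(m) = m*(28 + m)
f(c, j) = c + j (f(c, j) = 4 + ((c + j) - 4) = 4 + (-4 + c + j) = c + j)
k = 847/282 (k = 3 + 1/(247 + (10 + 25)) = 3 + 1/(247 + 35) = 3 + 1/282 = 847/282 ≈ 3.0035)
d(Y, R) = 847/282
-d(C(H), 913) = -1*847/282 = -847/282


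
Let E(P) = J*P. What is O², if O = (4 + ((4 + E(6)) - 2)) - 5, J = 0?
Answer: 1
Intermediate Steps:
E(P) = 0 (E(P) = 0*P = 0)
O = 1 (O = (4 + ((4 + 0) - 2)) - 5 = (4 + (4 - 2)) - 5 = (4 + 2) - 5 = 6 - 5 = 1)
O² = 1² = 1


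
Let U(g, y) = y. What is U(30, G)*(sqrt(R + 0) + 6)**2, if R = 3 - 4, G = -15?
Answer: -525 - 180*I ≈ -525.0 - 180.0*I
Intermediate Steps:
R = -1
U(30, G)*(sqrt(R + 0) + 6)**2 = -15*(sqrt(-1 + 0) + 6)**2 = -15*(sqrt(-1) + 6)**2 = -15*(I + 6)**2 = -15*(6 + I)**2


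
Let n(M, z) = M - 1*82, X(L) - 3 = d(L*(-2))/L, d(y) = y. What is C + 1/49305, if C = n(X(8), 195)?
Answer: -3993704/49305 ≈ -81.000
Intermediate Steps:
X(L) = 1 (X(L) = 3 + (L*(-2))/L = 3 + (-2*L)/L = 3 - 2 = 1)
n(M, z) = -82 + M (n(M, z) = M - 82 = -82 + M)
C = -81 (C = -82 + 1 = -81)
C + 1/49305 = -81 + 1/49305 = -3993704/49305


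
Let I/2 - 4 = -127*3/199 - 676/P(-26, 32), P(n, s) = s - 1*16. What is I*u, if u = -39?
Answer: 1246869/398 ≈ 3132.8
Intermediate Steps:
P(n, s) = -16 + s (P(n, s) = s - 16 = -16 + s)
I = -31971/398 (I = 8 + 2*(-127*3/199 - 676/(-16 + 32)) = 8 + 2*(-381*1/199 - 676/16) = 8 + 2*(-381/199 - 676*1/16) = 8 + 2*(-381/199 - 169/4) = 8 + 2*(-35155/796) = 8 - 35155/398 = -31971/398 ≈ -80.329)
I*u = -31971/398*(-39) = 1246869/398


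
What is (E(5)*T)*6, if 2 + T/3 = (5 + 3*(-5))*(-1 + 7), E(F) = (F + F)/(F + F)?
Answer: -1116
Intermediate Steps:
E(F) = 1 (E(F) = (2*F)/((2*F)) = (2*F)*(1/(2*F)) = 1)
T = -186 (T = -6 + 3*((5 + 3*(-5))*(-1 + 7)) = -6 + 3*((5 - 15)*6) = -6 + 3*(-10*6) = -6 + 3*(-60) = -6 - 180 = -186)
(E(5)*T)*6 = (1*(-186))*6 = -186*6 = -1116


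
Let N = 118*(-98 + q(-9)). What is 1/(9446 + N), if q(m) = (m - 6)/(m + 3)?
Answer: -1/1823 ≈ -0.00054855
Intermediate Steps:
q(m) = (-6 + m)/(3 + m)
N = -11269 (N = 118*(-98 + (-6 - 9)/(3 - 9)) = 118*(-98 - 15/(-6)) = 118*(-98 - ⅙*(-15)) = 118*(-98 + 5/2) = 118*(-191/2) = -11269)
1/(9446 + N) = 1/(9446 - 11269) = 1/(-1823) = -1/1823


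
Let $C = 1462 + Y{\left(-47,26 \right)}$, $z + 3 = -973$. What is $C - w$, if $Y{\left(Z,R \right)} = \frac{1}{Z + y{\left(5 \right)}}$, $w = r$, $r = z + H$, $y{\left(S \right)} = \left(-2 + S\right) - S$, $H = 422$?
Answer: $\frac{98783}{49} \approx 2016.0$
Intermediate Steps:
$z = -976$ ($z = -3 - 973 = -976$)
$y{\left(S \right)} = -2$
$r = -554$ ($r = -976 + 422 = -554$)
$w = -554$
$Y{\left(Z,R \right)} = \frac{1}{-2 + Z}$ ($Y{\left(Z,R \right)} = \frac{1}{Z - 2} = \frac{1}{-2 + Z}$)
$C = \frac{71637}{49}$ ($C = 1462 + \frac{1}{-2 - 47} = 1462 + \frac{1}{-49} = 1462 - \frac{1}{49} = \frac{71637}{49} \approx 1462.0$)
$C - w = \frac{71637}{49} - -554 = \frac{71637}{49} + 554 = \frac{98783}{49}$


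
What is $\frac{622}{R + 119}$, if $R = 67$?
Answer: $\frac{311}{93} \approx 3.3441$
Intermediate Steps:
$\frac{622}{R + 119} = \frac{622}{67 + 119} = \frac{622}{186} = 622 \cdot \frac{1}{186} = \frac{311}{93}$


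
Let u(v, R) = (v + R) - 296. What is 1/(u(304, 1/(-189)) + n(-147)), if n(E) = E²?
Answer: 189/4085612 ≈ 4.6260e-5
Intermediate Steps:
u(v, R) = -296 + R + v (u(v, R) = (R + v) - 296 = -296 + R + v)
1/(u(304, 1/(-189)) + n(-147)) = 1/((-296 + 1/(-189) + 304) + (-147)²) = 1/((-296 - 1/189 + 304) + 21609) = 1/(1511/189 + 21609) = 1/(4085612/189) = 189/4085612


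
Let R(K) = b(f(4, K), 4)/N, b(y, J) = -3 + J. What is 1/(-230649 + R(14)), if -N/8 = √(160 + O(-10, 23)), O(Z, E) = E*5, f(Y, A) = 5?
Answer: -4059422400/936301717137599 + 40*√11/936301717137599 ≈ -4.3356e-6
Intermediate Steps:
O(Z, E) = 5*E
N = -40*√11 (N = -8*√(160 + 5*23) = -8*√(160 + 115) = -40*√11 ≈ -132.67)
R(K) = -√11/440 (R(K) = (-3 + 4)/((-40*√11)) = 1*(-√11/440) = -√11/440)
1/(-230649 + R(14)) = 1/(-230649 - √11/440)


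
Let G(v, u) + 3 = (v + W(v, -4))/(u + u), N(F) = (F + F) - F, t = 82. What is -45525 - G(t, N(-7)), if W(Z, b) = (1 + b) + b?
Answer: -637233/14 ≈ -45517.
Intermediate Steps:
W(Z, b) = 1 + 2*b
N(F) = F (N(F) = 2*F - F = F)
G(v, u) = -3 + (-7 + v)/(2*u) (G(v, u) = -3 + (v + (1 + 2*(-4)))/(u + u) = -3 + (v + (1 - 8))/((2*u)) = -3 + (v - 7)*(1/(2*u)) = -3 + (-7 + v)*(1/(2*u)) = -3 + (-7 + v)/(2*u))
-45525 - G(t, N(-7)) = -45525 - (-7 + 82 - 6*(-7))/(2*(-7)) = -45525 - (-1)*(-7 + 82 + 42)/(2*7) = -45525 - (-1)*117/(2*7) = -45525 - 1*(-117/14) = -45525 + 117/14 = -637233/14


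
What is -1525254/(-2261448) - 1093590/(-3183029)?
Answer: 1221337438781/1199709094332 ≈ 1.0180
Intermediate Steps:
-1525254/(-2261448) - 1093590/(-3183029) = -1525254*(-1/2261448) - 1093590*(-1/3183029) = 254209/376908 + 1093590/3183029 = 1221337438781/1199709094332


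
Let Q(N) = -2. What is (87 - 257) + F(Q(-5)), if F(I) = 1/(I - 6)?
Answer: -1361/8 ≈ -170.13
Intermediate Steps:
F(I) = 1/(-6 + I)
(87 - 257) + F(Q(-5)) = (87 - 257) + 1/(-6 - 2) = -170 + 1/(-8) = -170 - ⅛ = -1361/8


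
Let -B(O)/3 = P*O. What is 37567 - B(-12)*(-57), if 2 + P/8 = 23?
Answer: 382303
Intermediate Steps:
P = 168 (P = -16 + 8*23 = -16 + 184 = 168)
B(O) = -504*O
37567 - B(-12)*(-57) = 37567 - (-504*(-12))*(-57) = 37567 - 6048*(-57) = 37567 - 1*(-344736) = 37567 + 344736 = 382303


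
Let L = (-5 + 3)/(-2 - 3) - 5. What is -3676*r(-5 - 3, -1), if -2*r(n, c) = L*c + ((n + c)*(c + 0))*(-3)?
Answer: -205856/5 ≈ -41171.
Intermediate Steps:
L = -23/5 (L = -2/(-5) - 5 = -2*(-⅕) - 5 = ⅖ - 5 = -23/5 ≈ -4.6000)
r(n, c) = 23*c/10 + 3*c*(c + n)/2 (r(n, c) = -(-23*c/5 + ((n + c)*(c + 0))*(-3))/2 = -(-23*c/5 + ((c + n)*c)*(-3))/2 = -(-23*c/5 + (c*(c + n))*(-3))/2 = -(-23*c/5 - 3*c*(c + n))/2 = 23*c/10 + 3*c*(c + n)/2)
-3676*r(-5 - 3, -1) = -1838*(-1)*(23 + 15*(-1) + 15*(-5 - 3))/5 = -1838*(-1)*(23 - 15 + 15*(-8))/5 = -1838*(-1)*(23 - 15 - 120)/5 = -1838*(-1)*(-112)/5 = -3676*56/5 = -205856/5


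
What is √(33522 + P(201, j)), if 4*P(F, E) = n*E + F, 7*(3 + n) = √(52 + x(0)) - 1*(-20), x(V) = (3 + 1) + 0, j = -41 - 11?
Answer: √(6580525 - 728*√14)/14 ≈ 183.19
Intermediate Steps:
j = -52
x(V) = 4 (x(V) = 4 + 0 = 4)
n = -⅐ + 2*√14/7 (n = -3 + (√(52 + 4) - 1*(-20))/7 = -3 + (√56 + 20)/7 = -3 + (2*√14 + 20)/7 = -3 + (20 + 2*√14)/7 = -3 + (20/7 + 2*√14/7) = -⅐ + 2*√14/7 ≈ 0.92619)
P(F, E) = F/4 + E*(-⅐ + 2*√14/7)/4 (P(F, E) = ((-⅐ + 2*√14/7)*E + F)/4 = (E*(-⅐ + 2*√14/7) + F)/4 = (F + E*(-⅐ + 2*√14/7))/4 = F/4 + E*(-⅐ + 2*√14/7)/4)
√(33522 + P(201, j)) = √(33522 + ((¼)*201 - 1/28*(-52)*(1 - 2*√14))) = √(33522 + (201/4 + (13/7 - 26*√14/7))) = √(33522 + (1459/28 - 26*√14/7)) = √(940075/28 - 26*√14/7)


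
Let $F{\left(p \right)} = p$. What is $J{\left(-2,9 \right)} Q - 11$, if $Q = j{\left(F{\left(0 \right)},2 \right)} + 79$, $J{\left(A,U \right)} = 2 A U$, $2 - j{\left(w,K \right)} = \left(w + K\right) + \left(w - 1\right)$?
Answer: $-2891$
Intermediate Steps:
$j{\left(w,K \right)} = 3 - K - 2 w$ ($j{\left(w,K \right)} = 2 - \left(\left(w + K\right) + \left(w - 1\right)\right) = 2 - \left(\left(K + w\right) + \left(w - 1\right)\right) = 2 - \left(\left(K + w\right) + \left(-1 + w\right)\right) = 2 - \left(-1 + K + 2 w\right) = 3 - K - 2 w$)
$J{\left(A,U \right)} = 2 A U$
$Q = 80$ ($Q = \left(3 - 2 - 0\right) + 79 = \left(3 - 2 + 0\right) + 79 = 1 + 79 = 80$)
$J{\left(-2,9 \right)} Q - 11 = 2 \left(-2\right) 9 \cdot 80 - 11 = \left(-36\right) 80 - 11 = -2880 - 11 = -2891$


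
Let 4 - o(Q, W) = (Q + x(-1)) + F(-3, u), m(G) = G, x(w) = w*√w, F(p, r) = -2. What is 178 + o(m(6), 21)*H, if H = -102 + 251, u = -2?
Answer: 178 + 149*I ≈ 178.0 + 149.0*I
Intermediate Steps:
H = 149
x(w) = w^(3/2)
o(Q, W) = 6 + I - Q (o(Q, W) = 4 - ((Q + (-1)^(3/2)) - 2) = 4 - ((Q - I) - 2) = 4 - (-2 + Q - I) = 4 + (2 + I - Q) = 6 + I - Q)
178 + o(m(6), 21)*H = 178 + (6 + I - 1*6)*149 = 178 + (6 + I - 6)*149 = 178 + I*149 = 178 + 149*I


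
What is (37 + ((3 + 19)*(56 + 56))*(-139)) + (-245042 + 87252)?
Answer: -500249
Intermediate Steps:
(37 + ((3 + 19)*(56 + 56))*(-139)) + (-245042 + 87252) = (37 + (22*112)*(-139)) - 157790 = (37 + 2464*(-139)) - 157790 = (37 - 342496) - 157790 = -342459 - 157790 = -500249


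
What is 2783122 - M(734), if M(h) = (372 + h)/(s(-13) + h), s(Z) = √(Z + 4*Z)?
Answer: 1499603767358/538821 + 1106*I*√65/538821 ≈ 2.7831e+6 + 0.016549*I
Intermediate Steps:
s(Z) = √5*√Z (s(Z) = √(5*Z) = √5*√Z)
M(h) = (372 + h)/(h + I*√65) (M(h) = (372 + h)/(√5*√(-13) + h) = (372 + h)/(√5*(I*√13) + h) = (372 + h)/(I*√65 + h) = (372 + h)/(h + I*√65))
2783122 - M(734) = 2783122 - (372 + 734)/(734 + I*√65) = 2783122 - 1106/(734 + I*√65)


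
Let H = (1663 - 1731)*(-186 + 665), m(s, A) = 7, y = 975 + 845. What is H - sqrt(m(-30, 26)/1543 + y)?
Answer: -32572 - sqrt(4333155981)/1543 ≈ -32615.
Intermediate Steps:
y = 1820
H = -32572 (H = -68*479 = -32572)
H - sqrt(m(-30, 26)/1543 + y) = -32572 - sqrt(7/1543 + 1820) = -32572 - sqrt(2808267/1543) = -32572 - sqrt(4333155981)/1543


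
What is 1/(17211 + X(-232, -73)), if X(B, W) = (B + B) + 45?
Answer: 1/16792 ≈ 5.9552e-5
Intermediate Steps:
X(B, W) = 45 + 2*B (X(B, W) = 2*B + 45 = 45 + 2*B)
1/(17211 + X(-232, -73)) = 1/(17211 + (45 + 2*(-232))) = 1/(17211 + (45 - 464)) = 1/(17211 - 419) = 1/16792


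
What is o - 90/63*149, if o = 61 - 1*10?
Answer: -1133/7 ≈ -161.86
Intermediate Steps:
o = 51 (o = 61 - 10 = 51)
o - 90/63*149 = 51 - 90/63*149 = 51 - 90*1/63*149 = 51 - 10/7*149 = 51 - 1490/7 = -1133/7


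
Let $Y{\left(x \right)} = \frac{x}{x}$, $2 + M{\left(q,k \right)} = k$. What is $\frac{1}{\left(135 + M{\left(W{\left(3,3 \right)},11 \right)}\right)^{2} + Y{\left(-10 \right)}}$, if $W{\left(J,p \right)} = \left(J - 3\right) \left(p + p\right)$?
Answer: $\frac{1}{20737} \approx 4.8223 \cdot 10^{-5}$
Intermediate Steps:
$W{\left(J,p \right)} = 2 p \left(-3 + J\right)$ ($W{\left(J,p \right)} = \left(-3 + J\right) 2 p = 2 p \left(-3 + J\right)$)
$M{\left(q,k \right)} = -2 + k$
$Y{\left(x \right)} = 1$
$\frac{1}{\left(135 + M{\left(W{\left(3,3 \right)},11 \right)}\right)^{2} + Y{\left(-10 \right)}} = \frac{1}{\left(135 + \left(-2 + 11\right)\right)^{2} + 1} = \frac{1}{\left(135 + 9\right)^{2} + 1} = \frac{1}{144^{2} + 1} = \frac{1}{20736 + 1} = \frac{1}{20737}$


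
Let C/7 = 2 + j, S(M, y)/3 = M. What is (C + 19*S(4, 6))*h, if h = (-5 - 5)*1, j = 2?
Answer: -2560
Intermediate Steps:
S(M, y) = 3*M
C = 28 (C = 7*(2 + 2) = 7*4 = 28)
h = -10 (h = -10*1 = -10)
(C + 19*S(4, 6))*h = (28 + 19*(3*4))*(-10) = (28 + 19*12)*(-10) = (28 + 228)*(-10) = 256*(-10) = -2560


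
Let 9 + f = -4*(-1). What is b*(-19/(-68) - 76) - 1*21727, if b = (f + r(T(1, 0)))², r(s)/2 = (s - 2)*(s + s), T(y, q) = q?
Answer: -1606161/68 ≈ -23620.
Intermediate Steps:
r(s) = 4*s*(-2 + s) (r(s) = 2*((s - 2)*(s + s)) = 2*((-2 + s)*(2*s)) = 2*(2*s*(-2 + s)) = 4*s*(-2 + s))
f = -5 (f = -9 - 4*(-1) = -9 + 4 = -5)
b = 25 (b = (-5 + 4*0*(-2 + 0))² = (-5 + 4*0*(-2))² = (-5 + 0)² = (-5)² = 25)
b*(-19/(-68) - 76) - 1*21727 = 25*(-19/(-68) - 76) - 1*21727 = 25*(-19*(-1/68) - 76) - 21727 = 25*(19/68 - 76) - 21727 = 25*(-5149/68) - 21727 = -128725/68 - 21727 = -1606161/68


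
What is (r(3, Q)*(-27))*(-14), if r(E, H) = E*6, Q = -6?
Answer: 6804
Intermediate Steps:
r(E, H) = 6*E
(r(3, Q)*(-27))*(-14) = ((6*3)*(-27))*(-14) = (18*(-27))*(-14) = -486*(-14) = 6804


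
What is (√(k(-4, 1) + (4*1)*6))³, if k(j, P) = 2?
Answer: 26*√26 ≈ 132.57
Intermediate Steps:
(√(k(-4, 1) + (4*1)*6))³ = (√(2 + (4*1)*6))³ = (√(2 + 4*6))³ = (√(2 + 24))³ = (√26)³ = 26*√26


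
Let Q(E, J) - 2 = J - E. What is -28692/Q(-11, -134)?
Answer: 28692/121 ≈ 237.12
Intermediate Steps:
Q(E, J) = 2 + J - E (Q(E, J) = 2 + (J - E) = 2 + J - E)
-28692/Q(-11, -134) = -28692/(2 - 134 - 1*(-11)) = -28692/(2 - 134 + 11) = -28692/(-121) = -28692*(-1/121) = 28692/121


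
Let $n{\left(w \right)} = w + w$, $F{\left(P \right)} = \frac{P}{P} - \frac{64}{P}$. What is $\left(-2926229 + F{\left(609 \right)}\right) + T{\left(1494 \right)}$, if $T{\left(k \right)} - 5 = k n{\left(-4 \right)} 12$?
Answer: $- \frac{1869415087}{609} \approx -3.0696 \cdot 10^{6}$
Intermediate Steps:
$F{\left(P \right)} = 1 - \frac{64}{P}$
$n{\left(w \right)} = 2 w$
$T{\left(k \right)} = 5 - 96 k$ ($T{\left(k \right)} = 5 + k 2 \left(-4\right) 12 = 5 + k \left(-8\right) 12 = 5 + - 8 k 12 = 5 - 96 k$)
$\left(-2926229 + F{\left(609 \right)}\right) + T{\left(1494 \right)} = \left(-2926229 + \frac{-64 + 609}{609}\right) + \left(5 - 143424\right) = \left(-2926229 + \frac{1}{609} \cdot 545\right) + \left(5 - 143424\right) = \left(-2926229 + \frac{545}{609}\right) - 143419 = - \frac{1782072916}{609} - 143419 = - \frac{1869415087}{609}$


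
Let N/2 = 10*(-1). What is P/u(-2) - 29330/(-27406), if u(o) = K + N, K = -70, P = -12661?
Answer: 174813533/1233270 ≈ 141.75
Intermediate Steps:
N = -20 (N = 2*(10*(-1)) = 2*(-10) = -20)
u(o) = -90 (u(o) = -70 - 20 = -90)
P/u(-2) - 29330/(-27406) = -12661/(-90) - 29330/(-27406) = -12661*(-1/90) - 29330*(-1/27406) = 12661/90 + 14665/13703 = 174813533/1233270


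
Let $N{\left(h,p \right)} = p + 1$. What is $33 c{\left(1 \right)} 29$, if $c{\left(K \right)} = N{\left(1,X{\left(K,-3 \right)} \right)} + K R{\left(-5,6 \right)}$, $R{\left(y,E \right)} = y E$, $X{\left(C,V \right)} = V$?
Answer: $-30624$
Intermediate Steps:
$N{\left(h,p \right)} = 1 + p$
$R{\left(y,E \right)} = E y$
$c{\left(K \right)} = -2 - 30 K$ ($c{\left(K \right)} = \left(1 - 3\right) + K 6 \left(-5\right) = -2 + K \left(-30\right) = -2 - 30 K$)
$33 c{\left(1 \right)} 29 = 33 \left(-2 - 30\right) 29 = 33 \left(-32\right) 29 = \left(-1056\right) 29 = -30624$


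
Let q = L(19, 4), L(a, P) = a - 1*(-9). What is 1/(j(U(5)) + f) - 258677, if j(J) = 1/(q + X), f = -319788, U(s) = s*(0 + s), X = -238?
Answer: -17371578358847/67155481 ≈ -2.5868e+5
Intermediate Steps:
L(a, P) = 9 + a (L(a, P) = a + 9 = 9 + a)
q = 28 (q = 9 + 19 = 28)
U(s) = s² (U(s) = s*s = s²)
j(J) = -1/210 (j(J) = 1/(28 - 238) = 1/(-210) = -1/210)
1/(j(U(5)) + f) - 258677 = 1/(-1/210 - 319788) - 258677 = 1/(-67155481/210) - 258677 = -210/67155481 - 258677 = -17371578358847/67155481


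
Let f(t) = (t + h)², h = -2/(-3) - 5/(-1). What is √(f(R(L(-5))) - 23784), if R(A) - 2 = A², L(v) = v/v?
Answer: 2*I*√53345/3 ≈ 153.98*I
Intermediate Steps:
L(v) = 1
h = 17/3 (h = -2*(-⅓) - 5*(-1) = ⅔ + 5 = 17/3 ≈ 5.6667)
R(A) = 2 + A²
f(t) = (17/3 + t)² (f(t) = (t + 17/3)² = (17/3 + t)²)
√(f(R(L(-5))) - 23784) = √((17 + 3*(2 + 1²))²/9 - 23784) = √((17 + 3*(2 + 1))²/9 - 23784) = √((17 + 3*3)²/9 - 23784) = √((17 + 9)²/9 - 23784) = √((⅑)*26² - 23784) = √((⅑)*676 - 23784) = √(676/9 - 23784) = √(-213380/9) = 2*I*√53345/3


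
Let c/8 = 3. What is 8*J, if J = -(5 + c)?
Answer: -232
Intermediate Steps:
c = 24 (c = 8*3 = 24)
J = -29 (J = -(5 + 24) = -1*29 = -29)
8*J = 8*(-29) = -232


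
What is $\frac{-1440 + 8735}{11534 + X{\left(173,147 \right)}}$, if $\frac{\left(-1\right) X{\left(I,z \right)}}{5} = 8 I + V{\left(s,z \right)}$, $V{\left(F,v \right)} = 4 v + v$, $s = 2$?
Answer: $\frac{7295}{939} \approx 7.7689$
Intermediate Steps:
$V{\left(F,v \right)} = 5 v$
$X{\left(I,z \right)} = - 40 I - 25 z$ ($X{\left(I,z \right)} = - 5 \left(8 I + 5 z\right) = - 5 \left(5 z + 8 I\right) = - 40 I - 25 z$)
$\frac{-1440 + 8735}{11534 + X{\left(173,147 \right)}} = \frac{-1440 + 8735}{11534 - 10595} = \frac{7295}{11534 - 10595} = \frac{7295}{939}$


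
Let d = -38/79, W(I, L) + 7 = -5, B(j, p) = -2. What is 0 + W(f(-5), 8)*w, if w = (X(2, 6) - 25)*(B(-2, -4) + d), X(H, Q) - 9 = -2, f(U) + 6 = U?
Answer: -42336/79 ≈ -535.90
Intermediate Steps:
f(U) = -6 + U
X(H, Q) = 7 (X(H, Q) = 9 - 2 = 7)
W(I, L) = -12 (W(I, L) = -7 - 5 = -12)
d = -38/79 (d = -38*1/79 = -38/79 ≈ -0.48101)
w = 3528/79 (w = (7 - 25)*(-2 - 38/79) = -18*(-196/79) = 3528/79 ≈ 44.658)
0 + W(f(-5), 8)*w = 0 - 12*3528/79 = 0 - 42336/79 = -42336/79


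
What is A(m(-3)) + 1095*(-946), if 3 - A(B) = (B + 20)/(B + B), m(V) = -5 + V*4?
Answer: -35219475/34 ≈ -1.0359e+6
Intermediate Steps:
m(V) = -5 + 4*V
A(B) = 3 - (20 + B)/(2*B) (A(B) = 3 - (B + 20)/(B + B) = 3 - (20 + B)/(2*B))
A(m(-3)) + 1095*(-946) = (5/2 - 10/(-5 + 4*(-3))) + 1095*(-946) = (5/2 - 10/(-5 - 12)) - 1035870 = (5/2 - 10/(-17)) - 1035870 = (5/2 - 10*(-1/17)) - 1035870 = (5/2 + 10/17) - 1035870 = 105/34 - 1035870 = -35219475/34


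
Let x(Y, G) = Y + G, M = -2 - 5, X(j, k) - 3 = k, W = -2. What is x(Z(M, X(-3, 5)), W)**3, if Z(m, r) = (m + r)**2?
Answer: -1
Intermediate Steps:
X(j, k) = 3 + k
M = -7
x(Y, G) = G + Y
x(Z(M, X(-3, 5)), W)**3 = (-2 + (-7 + (3 + 5))**2)**3 = (-2 + (-7 + 8)**2)**3 = (-2 + 1**2)**3 = (-2 + 1)**3 = (-1)**3 = -1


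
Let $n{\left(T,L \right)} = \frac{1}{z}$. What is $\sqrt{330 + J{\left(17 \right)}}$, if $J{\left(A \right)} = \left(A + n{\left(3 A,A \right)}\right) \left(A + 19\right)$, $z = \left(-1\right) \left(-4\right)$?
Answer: $\sqrt{951} \approx 30.838$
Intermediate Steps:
$z = 4$
$n{\left(T,L \right)} = \frac{1}{4}$
$J{\left(A \right)} = \left(19 + A\right) \left(\frac{1}{4} + A\right)$ ($J{\left(A \right)} = \left(A + \frac{1}{4}\right) \left(A + 19\right) = \left(\frac{1}{4} + A\right) \left(19 + A\right) = \left(19 + A\right) \left(\frac{1}{4} + A\right)$)
$\sqrt{330 + J{\left(17 \right)}} = \sqrt{330 + \left(\frac{19}{4} + 17^{2} + \frac{77}{4} \cdot 17\right)} = \sqrt{330 + \left(\frac{19}{4} + 289 + \frac{1309}{4}\right)} = \sqrt{330 + 621} = \sqrt{951}$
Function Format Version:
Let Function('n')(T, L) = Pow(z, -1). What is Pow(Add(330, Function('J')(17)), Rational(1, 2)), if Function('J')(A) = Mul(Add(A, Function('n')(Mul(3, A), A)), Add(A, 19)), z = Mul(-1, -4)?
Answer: Pow(951, Rational(1, 2)) ≈ 30.838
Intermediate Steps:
z = 4
Function('n')(T, L) = Rational(1, 4) (Function('n')(T, L) = Pow(4, -1) = Rational(1, 4))
Function('J')(A) = Mul(Add(19, A), Add(Rational(1, 4), A)) (Function('J')(A) = Mul(Add(A, Rational(1, 4)), Add(A, 19)) = Mul(Add(Rational(1, 4), A), Add(19, A)) = Mul(Add(19, A), Add(Rational(1, 4), A)))
Pow(Add(330, Function('J')(17)), Rational(1, 2)) = Pow(Add(330, Add(Rational(19, 4), Pow(17, 2), Mul(Rational(77, 4), 17))), Rational(1, 2)) = Pow(Add(330, Add(Rational(19, 4), 289, Rational(1309, 4))), Rational(1, 2)) = Pow(Add(330, 621), Rational(1, 2)) = Pow(951, Rational(1, 2))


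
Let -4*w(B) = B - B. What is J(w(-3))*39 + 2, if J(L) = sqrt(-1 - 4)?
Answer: 2 + 39*I*sqrt(5) ≈ 2.0 + 87.207*I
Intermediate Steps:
w(B) = 0 (w(B) = -(B - B)/4 = -1/4*0 = 0)
J(L) = I*sqrt(5) (J(L) = sqrt(-5) = I*sqrt(5))
J(w(-3))*39 + 2 = (I*sqrt(5))*39 + 2 = 39*I*sqrt(5) + 2 = 2 + 39*I*sqrt(5)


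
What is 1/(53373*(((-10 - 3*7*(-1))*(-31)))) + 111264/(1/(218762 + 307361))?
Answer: 1065412898330448095/18200193 ≈ 5.8539e+10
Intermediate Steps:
1/(53373*(((-10 - 3*7*(-1))*(-31)))) + 111264/(1/(218762 + 307361)) = 1/(53373*(((-10 - 21*(-1))*(-31)))) + 111264/(1/526123) = 1/(53373*(((-10 + 21)*(-31)))) + 111264/(1/526123) = 1/(53373*((11*(-31)))) + 111264*526123 = (1/53373)/(-341) + 58538549472 = (1/53373)*(-1/341) + 58538549472 = -1/18200193 + 58538549472 = 1065412898330448095/18200193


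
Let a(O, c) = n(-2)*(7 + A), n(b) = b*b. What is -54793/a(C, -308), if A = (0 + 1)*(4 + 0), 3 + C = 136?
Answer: -54793/44 ≈ -1245.3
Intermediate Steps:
C = 133 (C = -3 + 136 = 133)
n(b) = b²
A = 4 (A = 1*4 = 4)
a(O, c) = 44 (a(O, c) = (-2)²*(7 + 4) = 4*11 = 44)
-54793/a(C, -308) = -54793/44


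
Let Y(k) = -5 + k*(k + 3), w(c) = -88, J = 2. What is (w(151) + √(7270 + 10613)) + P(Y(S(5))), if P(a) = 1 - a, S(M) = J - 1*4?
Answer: -80 + 3*√1987 ≈ 53.727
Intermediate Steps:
S(M) = -2 (S(M) = 2 - 1*4 = 2 - 4 = -2)
Y(k) = -5 + k*(3 + k)
(w(151) + √(7270 + 10613)) + P(Y(S(5))) = (-88 + √(7270 + 10613)) + (1 - (-5 + (-2)² + 3*(-2))) = (-88 + √17883) + (1 - (-5 + 4 - 6)) = (-88 + 3*√1987) + (1 - 1*(-7)) = (-88 + 3*√1987) + (1 + 7) = (-88 + 3*√1987) + 8 = -80 + 3*√1987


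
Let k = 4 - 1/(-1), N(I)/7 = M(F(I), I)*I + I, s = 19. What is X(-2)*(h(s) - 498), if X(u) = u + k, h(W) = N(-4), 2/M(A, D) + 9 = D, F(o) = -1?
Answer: -20346/13 ≈ -1565.1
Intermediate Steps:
M(A, D) = 2/(-9 + D)
N(I) = 7*I + 14*I/(-9 + I) (N(I) = 7*((2/(-9 + I))*I + I) = 7*(2*I/(-9 + I) + I) = 7*(I + 2*I/(-9 + I)) = 7*I + 14*I/(-9 + I))
k = 5 (k = 4 - (-1) = 4 - 1*(-1) = 4 + 1 = 5)
h(W) = -308/13 (h(W) = 7*(-4)*(-7 - 4)/(-9 - 4) = 7*(-4)*(-11)/(-13) = 7*(-4)*(-1/13)*(-11) = -308/13)
X(u) = 5 + u (X(u) = u + 5 = 5 + u)
X(-2)*(h(s) - 498) = (5 - 2)*(-308/13 - 498) = 3*(-6782/13) = -20346/13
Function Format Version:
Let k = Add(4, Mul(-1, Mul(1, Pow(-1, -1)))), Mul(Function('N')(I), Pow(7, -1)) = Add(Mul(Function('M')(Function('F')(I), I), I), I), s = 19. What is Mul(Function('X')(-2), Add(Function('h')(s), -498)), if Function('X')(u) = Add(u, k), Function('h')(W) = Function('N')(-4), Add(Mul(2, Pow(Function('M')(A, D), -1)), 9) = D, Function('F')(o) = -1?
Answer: Rational(-20346, 13) ≈ -1565.1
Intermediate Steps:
Function('M')(A, D) = Mul(2, Pow(Add(-9, D), -1))
Function('N')(I) = Add(Mul(7, I), Mul(14, I, Pow(Add(-9, I), -1))) (Function('N')(I) = Mul(7, Add(Mul(Mul(2, Pow(Add(-9, I), -1)), I), I)) = Mul(7, Add(Mul(2, I, Pow(Add(-9, I), -1)), I)) = Mul(7, Add(I, Mul(2, I, Pow(Add(-9, I), -1)))) = Add(Mul(7, I), Mul(14, I, Pow(Add(-9, I), -1))))
k = 5 (k = Add(4, Mul(-1, Mul(1, -1))) = Add(4, Mul(-1, -1)) = Add(4, 1) = 5)
Function('h')(W) = Rational(-308, 13) (Function('h')(W) = Mul(7, -4, Pow(Add(-9, -4), -1), Add(-7, -4)) = Mul(7, -4, Pow(-13, -1), -11) = Mul(7, -4, Rational(-1, 13), -11) = Rational(-308, 13))
Function('X')(u) = Add(5, u) (Function('X')(u) = Add(u, 5) = Add(5, u))
Mul(Function('X')(-2), Add(Function('h')(s), -498)) = Mul(Add(5, -2), Add(Rational(-308, 13), -498)) = Mul(3, Rational(-6782, 13)) = Rational(-20346, 13)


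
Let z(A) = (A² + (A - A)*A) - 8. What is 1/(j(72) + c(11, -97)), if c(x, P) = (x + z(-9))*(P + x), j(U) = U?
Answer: -1/7152 ≈ -0.00013982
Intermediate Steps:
z(A) = -8 + A² (z(A) = (A² + 0*A) - 8 = (A² + 0) - 8 = A² - 8 = -8 + A²)
c(x, P) = (73 + x)*(P + x) (c(x, P) = (x + (-8 + (-9)²))*(P + x) = (x + (-8 + 81))*(P + x) = (x + 73)*(P + x) = (73 + x)*(P + x))
1/(j(72) + c(11, -97)) = 1/(72 + (11² + 73*(-97) + 73*11 - 97*11)) = 1/(72 + (121 - 7081 + 803 - 1067)) = 1/(72 - 7224) = 1/(-7152) = -1/7152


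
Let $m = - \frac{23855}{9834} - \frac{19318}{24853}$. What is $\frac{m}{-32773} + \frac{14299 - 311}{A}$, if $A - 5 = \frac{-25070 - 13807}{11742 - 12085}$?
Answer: $\frac{369523434059196437}{3126312106020708} \approx 118.2$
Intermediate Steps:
$m = - \frac{782841527}{244404402}$ ($m = \left(-23855\right) \frac{1}{9834} - \frac{19318}{24853} = - \frac{23855}{9834} - \frac{19318}{24853} = - \frac{782841527}{244404402} \approx -3.2031$)
$A = \frac{40592}{343}$ ($A = 5 + \frac{-25070 - 13807}{11742 - 12085} = 5 - \frac{38877}{-343} = 5 - - \frac{38877}{343} = 5 + \frac{38877}{343} = \frac{40592}{343} \approx 118.34$)
$\frac{m}{-32773} + \frac{14299 - 311}{A} = - \frac{782841527}{244404402 \left(-32773\right)} + \frac{14299 - 311}{\frac{40592}{343}} = \left(- \frac{782841527}{244404402}\right) \left(- \frac{1}{32773}\right) + \left(14299 - 311\right) \frac{343}{40592} = \frac{60218579}{616143497442} + 13988 \cdot \frac{343}{40592} = \frac{60218579}{616143497442} + \frac{1199471}{10148} = \frac{369523434059196437}{3126312106020708}$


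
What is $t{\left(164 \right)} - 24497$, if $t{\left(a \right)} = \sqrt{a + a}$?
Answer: $-24497 + 2 \sqrt{82} \approx -24479.0$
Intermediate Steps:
$t{\left(a \right)} = \sqrt{2} \sqrt{a}$ ($t{\left(a \right)} = \sqrt{2 a} = \sqrt{2} \sqrt{a}$)
$t{\left(164 \right)} - 24497 = \sqrt{2} \sqrt{164} - 24497 = \sqrt{2} \cdot 2 \sqrt{41} - 24497 = 2 \sqrt{82} - 24497 = -24497 + 2 \sqrt{82}$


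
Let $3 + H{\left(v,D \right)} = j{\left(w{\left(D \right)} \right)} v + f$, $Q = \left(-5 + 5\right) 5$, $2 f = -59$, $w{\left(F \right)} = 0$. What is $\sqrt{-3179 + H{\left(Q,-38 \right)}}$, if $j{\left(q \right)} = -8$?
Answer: $\frac{i \sqrt{12846}}{2} \approx 56.67 i$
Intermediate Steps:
$f = - \frac{59}{2}$ ($f = \frac{1}{2} \left(-59\right) = - \frac{59}{2} \approx -29.5$)
$Q = 0$ ($Q = 0 \cdot 5 = 0$)
$H{\left(v,D \right)} = - \frac{65}{2} - 8 v$ ($H{\left(v,D \right)} = -3 - \left(\frac{59}{2} + 8 v\right) = - \frac{65}{2} - 8 v$)
$\sqrt{-3179 + H{\left(Q,-38 \right)}} = \sqrt{-3179 - \frac{65}{2}} = \sqrt{- \frac{6423}{2}} = \frac{i \sqrt{12846}}{2}$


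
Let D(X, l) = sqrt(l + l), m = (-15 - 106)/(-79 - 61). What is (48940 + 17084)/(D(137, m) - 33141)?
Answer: -153167096880/76882811549 - 726264*sqrt(70)/76882811549 ≈ -1.9923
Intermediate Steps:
m = 121/140 (m = -121/(-140) = -121*(-1/140) = 121/140 ≈ 0.86429)
D(X, l) = sqrt(2)*sqrt(l) (D(X, l) = sqrt(2*l) = sqrt(2)*sqrt(l))
(48940 + 17084)/(D(137, m) - 33141) = (48940 + 17084)/(sqrt(2)*sqrt(121/140) - 33141) = 66024/(sqrt(2)*(11*sqrt(35)/70) - 33141) = 66024/(11*sqrt(70)/70 - 33141) = 66024/(-33141 + 11*sqrt(70)/70)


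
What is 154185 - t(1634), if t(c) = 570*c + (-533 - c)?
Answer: -775028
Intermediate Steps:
t(c) = -533 + 569*c
154185 - t(1634) = 154185 - (-533 + 569*1634) = 154185 - (-533 + 929746) = 154185 - 1*929213 = 154185 - 929213 = -775028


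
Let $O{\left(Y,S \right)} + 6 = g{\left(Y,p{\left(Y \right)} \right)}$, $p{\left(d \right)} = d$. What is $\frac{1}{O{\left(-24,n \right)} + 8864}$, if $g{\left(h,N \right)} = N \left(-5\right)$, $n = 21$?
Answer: $\frac{1}{8978} \approx 0.00011138$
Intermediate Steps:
$g{\left(h,N \right)} = - 5 N$
$O{\left(Y,S \right)} = -6 - 5 Y$
$\frac{1}{O{\left(-24,n \right)} + 8864} = \frac{1}{\left(-6 - -120\right) + 8864} = \frac{1}{\left(-6 + 120\right) + 8864} = \frac{1}{114 + 8864} = \frac{1}{8978}$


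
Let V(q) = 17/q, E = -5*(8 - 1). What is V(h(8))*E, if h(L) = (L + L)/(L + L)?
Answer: -595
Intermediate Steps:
h(L) = 1 (h(L) = (2*L)/((2*L)) = (2*L)*(1/(2*L)) = 1)
E = -35 (E = -5*7 = -35)
V(h(8))*E = (17/1)*(-35) = (17*1)*(-35) = 17*(-35) = -595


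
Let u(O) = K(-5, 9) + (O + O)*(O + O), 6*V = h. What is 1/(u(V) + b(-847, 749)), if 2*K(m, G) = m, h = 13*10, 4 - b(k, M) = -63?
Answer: 18/34961 ≈ 0.00051486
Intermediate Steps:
b(k, M) = 67 (b(k, M) = 4 - 1*(-63) = 4 + 63 = 67)
h = 130
K(m, G) = m/2
V = 65/3 (V = (⅙)*130 = 65/3 ≈ 21.667)
u(O) = -5/2 + 4*O² (u(O) = (½)*(-5) + (O + O)*(O + O) = -5/2 + (2*O)*(2*O) = -5/2 + 4*O²)
1/(u(V) + b(-847, 749)) = 1/((-5/2 + 4*(65/3)²) + 67) = 1/((-5/2 + 4*(4225/9)) + 67) = 1/((-5/2 + 16900/9) + 67) = 1/(33755/18 + 67) = 1/(34961/18) = 18/34961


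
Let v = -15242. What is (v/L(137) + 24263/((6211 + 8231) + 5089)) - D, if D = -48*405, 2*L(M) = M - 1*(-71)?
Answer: 19595913205/1015612 ≈ 19295.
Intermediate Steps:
L(M) = 71/2 + M/2 (L(M) = (M - 1*(-71))/2 = (M + 71)/2 = (71 + M)/2 = 71/2 + M/2)
D = -19440
(v/L(137) + 24263/((6211 + 8231) + 5089)) - D = (-15242/(71/2 + (½)*137) + 24263/((6211 + 8231) + 5089)) - 1*(-19440) = (-15242/(71/2 + 137/2) + 24263/(14442 + 5089)) + 19440 = (-15242/104 + 24263/19531) + 19440 = (-15242*1/104 + 24263*(1/19531)) + 19440 = (-7621/52 + 24263/19531) + 19440 = -147584075/1015612 + 19440 = 19595913205/1015612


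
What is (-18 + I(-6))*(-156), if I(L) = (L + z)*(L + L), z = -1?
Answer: -10296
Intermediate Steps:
I(L) = 2*L*(-1 + L) (I(L) = (L - 1)*(L + L) = (-1 + L)*(2*L) = 2*L*(-1 + L))
(-18 + I(-6))*(-156) = (-18 + 2*(-6)*(-1 - 6))*(-156) = (-18 + 2*(-6)*(-7))*(-156) = (-18 + 84)*(-156) = 66*(-156) = -10296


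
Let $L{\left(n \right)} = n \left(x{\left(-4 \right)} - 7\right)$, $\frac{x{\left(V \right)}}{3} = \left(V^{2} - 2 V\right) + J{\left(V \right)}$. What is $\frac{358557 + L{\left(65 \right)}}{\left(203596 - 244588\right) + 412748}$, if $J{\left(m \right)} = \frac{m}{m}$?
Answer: $\frac{362977}{371756} \approx 0.97639$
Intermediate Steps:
$J{\left(m \right)} = 1$
$x{\left(V \right)} = 3 - 6 V + 3 V^{2}$ ($x{\left(V \right)} = 3 \left(\left(V^{2} - 2 V\right) + 1\right) = 3 \left(1 + V^{2} - 2 V\right) = 3 - 6 V + 3 V^{2}$)
$L{\left(n \right)} = 68 n$ ($L{\left(n \right)} = n \left(\left(3 - -24 + 3 \left(-4\right)^{2}\right) - 7\right) = n \left(\left(3 + 24 + 3 \cdot 16\right) - 7\right) = n \left(\left(3 + 24 + 48\right) - 7\right) = n \left(75 - 7\right) = n 68 = 68 n$)
$\frac{358557 + L{\left(65 \right)}}{\left(203596 - 244588\right) + 412748} = \frac{358557 + 68 \cdot 65}{\left(203596 - 244588\right) + 412748} = \frac{358557 + 4420}{\left(203596 - 244588\right) + 412748} = \frac{362977}{-40992 + 412748} = \frac{362977}{371756}$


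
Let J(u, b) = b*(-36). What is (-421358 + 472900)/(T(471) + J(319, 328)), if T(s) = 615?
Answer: -51542/11193 ≈ -4.6048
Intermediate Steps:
J(u, b) = -36*b
(-421358 + 472900)/(T(471) + J(319, 328)) = (-421358 + 472900)/(615 - 36*328) = 51542/(615 - 11808) = 51542/(-11193) = 51542*(-1/11193) = -51542/11193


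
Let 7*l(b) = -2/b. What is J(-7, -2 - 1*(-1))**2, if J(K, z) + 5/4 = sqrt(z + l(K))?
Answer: 473/784 - 5*I*sqrt(47)/14 ≈ 0.60332 - 2.4484*I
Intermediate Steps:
l(b) = -2/(7*b) (l(b) = (-2/b)/7 = -2/(7*b))
J(K, z) = -5/4 + sqrt(z - 2/(7*K))
J(-7, -2 - 1*(-1))**2 = (-5/4 + sqrt(-14/(-7) + 49*(-2 - 1*(-1)))/7)**2 = (-5/4 + sqrt(-14*(-1/7) + 49*(-2 + 1))/7)**2 = (-5/4 + sqrt(2 + 49*(-1))/7)**2 = (-5/4 + sqrt(2 - 49)/7)**2 = (-5/4 + sqrt(-47)/7)**2 = (-5/4 + (I*sqrt(47))/7)**2 = (-5/4 + I*sqrt(47)/7)**2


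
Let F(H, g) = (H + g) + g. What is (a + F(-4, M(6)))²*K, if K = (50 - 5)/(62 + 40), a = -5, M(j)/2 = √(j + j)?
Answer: 4095/34 - 1080*√3/17 ≈ 10.405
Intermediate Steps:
M(j) = 2*√2*√j (M(j) = 2*√(j + j) = 2*√(2*j) = 2*(√2*√j) = 2*√2*√j)
F(H, g) = H + 2*g
K = 15/34 (K = 45/102 = 45*(1/102) = 15/34 ≈ 0.44118)
(a + F(-4, M(6)))²*K = (-5 + (-4 + 2*(2*√2*√6)))²*(15/34) = (-5 + (-4 + 2*(4*√3)))²*(15/34) = (-5 + (-4 + 8*√3))²*(15/34) = (-9 + 8*√3)²*(15/34) = 15*(-9 + 8*√3)²/34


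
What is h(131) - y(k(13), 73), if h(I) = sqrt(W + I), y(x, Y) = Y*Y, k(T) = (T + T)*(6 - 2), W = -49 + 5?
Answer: -5329 + sqrt(87) ≈ -5319.7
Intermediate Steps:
W = -44
k(T) = 8*T (k(T) = (2*T)*4 = 8*T)
y(x, Y) = Y**2
h(I) = sqrt(-44 + I)
h(131) - y(k(13), 73) = sqrt(-44 + 131) - 1*73**2 = sqrt(87) - 1*5329 = sqrt(87) - 5329 = -5329 + sqrt(87)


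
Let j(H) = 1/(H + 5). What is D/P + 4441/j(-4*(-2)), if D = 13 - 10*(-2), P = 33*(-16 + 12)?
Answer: 230931/4 ≈ 57733.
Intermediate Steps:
P = -132 (P = 33*(-4) = -132)
j(H) = 1/(5 + H)
D = 33 (D = 13 + 20 = 33)
D/P + 4441/j(-4*(-2)) = 33/(-132) + 4441/(1/(5 - 4*(-2))) = 33*(-1/132) + 4441/(1/(5 + 8)) = -1/4 + 4441/(1/13) = -1/4 + 4441*13 = -1/4 + 57733 = 230931/4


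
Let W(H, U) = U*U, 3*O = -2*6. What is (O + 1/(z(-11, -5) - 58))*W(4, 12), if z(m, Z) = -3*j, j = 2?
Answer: -2313/4 ≈ -578.25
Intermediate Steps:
O = -4 (O = (-2*6)/3 = (⅓)*(-12) = -4)
z(m, Z) = -6 (z(m, Z) = -3*2 = -6)
W(H, U) = U²
(O + 1/(z(-11, -5) - 58))*W(4, 12) = (-4 + 1/(-6 - 58))*12² = (-4 + 1/(-64))*144 = (-4 - 1/64)*144 = -257/64*144 = -2313/4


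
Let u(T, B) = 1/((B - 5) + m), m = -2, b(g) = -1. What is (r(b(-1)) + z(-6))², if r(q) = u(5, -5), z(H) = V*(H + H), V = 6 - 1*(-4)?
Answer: 2076481/144 ≈ 14420.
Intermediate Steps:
V = 10 (V = 6 + 4 = 10)
z(H) = 20*H (z(H) = 10*(H + H) = 10*(2*H) = 20*H)
u(T, B) = 1/(-7 + B) (u(T, B) = 1/((B - 5) - 2) = 1/((-5 + B) - 2) = 1/(-7 + B))
r(q) = -1/12 (r(q) = 1/(-7 - 5) = 1/(-12) = -1/12)
(r(b(-1)) + z(-6))² = (-1/12 + 20*(-6))² = (-1/12 - 120)² = (-1441/12)² = 2076481/144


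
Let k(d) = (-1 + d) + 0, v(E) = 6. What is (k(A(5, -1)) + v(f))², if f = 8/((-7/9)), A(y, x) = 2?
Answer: 49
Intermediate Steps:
f = -72/7 (f = 8/((-7*⅑)) = 8/(-7/9) = 8*(-9/7) = -72/7 ≈ -10.286)
k(d) = -1 + d
(k(A(5, -1)) + v(f))² = ((-1 + 2) + 6)² = (1 + 6)² = 7² = 49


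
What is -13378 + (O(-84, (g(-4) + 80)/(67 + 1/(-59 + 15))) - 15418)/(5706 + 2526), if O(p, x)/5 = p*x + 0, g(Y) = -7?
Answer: -67595399/5052 ≈ -13380.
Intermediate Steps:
O(p, x) = 5*p*x (O(p, x) = 5*(p*x + 0) = 5*(p*x) = 5*p*x)
-13378 + (O(-84, (g(-4) + 80)/(67 + 1/(-59 + 15))) - 15418)/(5706 + 2526) = -13378 + (5*(-84)*((-7 + 80)/(67 + 1/(-59 + 15))) - 15418)/(5706 + 2526) = -13378 + (5*(-84)*(73/(67 + 1/(-44))) - 15418)/8232 = -13378 + (5*(-84)*(73/(67 - 1/44)) - 15418)*(1/8232) = -13378 + (5*(-84)*(73/(2947/44)) - 15418)*(1/8232) = -13378 + (5*(-84)*(73*(44/2947)) - 15418)*(1/8232) = -13378 + (5*(-84)*(3212/2947) - 15418)*(1/8232) = -13378 + (-192720/421 - 15418)*(1/8232) = -13378 - 6683698/421*1/8232 = -13378 - 9743/5052 = -67595399/5052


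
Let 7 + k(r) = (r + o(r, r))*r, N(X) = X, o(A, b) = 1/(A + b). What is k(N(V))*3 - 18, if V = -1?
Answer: -69/2 ≈ -34.500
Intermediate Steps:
k(r) = -7 + r*(r + 1/(2*r)) (k(r) = -7 + (r + 1/(r + r))*r = -7 + (r + 1/(2*r))*r = -7 + r*(r + 1/(2*r)))
k(N(V))*3 - 18 = (-13/2 + (-1)²)*3 - 18 = (-13/2 + 1)*3 - 18 = -11/2*3 - 18 = -33/2 - 18 = -69/2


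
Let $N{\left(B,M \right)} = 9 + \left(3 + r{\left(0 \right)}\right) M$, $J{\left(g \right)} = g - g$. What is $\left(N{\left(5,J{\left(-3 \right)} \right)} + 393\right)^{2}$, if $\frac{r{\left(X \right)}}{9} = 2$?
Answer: $161604$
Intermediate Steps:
$J{\left(g \right)} = 0$
$r{\left(X \right)} = 18$ ($r{\left(X \right)} = 9 \cdot 2 = 18$)
$N{\left(B,M \right)} = 9 + 21 M$ ($N{\left(B,M \right)} = 9 + \left(3 + 18\right) M = 9 + 21 M$)
$\left(N{\left(5,J{\left(-3 \right)} \right)} + 393\right)^{2} = \left(\left(9 + 21 \cdot 0\right) + 393\right)^{2} = \left(\left(9 + 0\right) + 393\right)^{2} = \left(9 + 393\right)^{2} = 402^{2} = 161604$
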